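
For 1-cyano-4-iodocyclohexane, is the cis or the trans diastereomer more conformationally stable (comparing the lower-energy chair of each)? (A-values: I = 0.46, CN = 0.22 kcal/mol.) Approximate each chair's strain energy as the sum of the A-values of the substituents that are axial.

trans

At 1,4 positions (parity opposite): cis → (a,e or e,a); trans → (e,e or a,a).
Best chair for cis: E = 0.22 kcal/mol; best chair for trans: E = 0.00 kcal/mol.
The trans isomer is lower by 0.22 kcal/mol.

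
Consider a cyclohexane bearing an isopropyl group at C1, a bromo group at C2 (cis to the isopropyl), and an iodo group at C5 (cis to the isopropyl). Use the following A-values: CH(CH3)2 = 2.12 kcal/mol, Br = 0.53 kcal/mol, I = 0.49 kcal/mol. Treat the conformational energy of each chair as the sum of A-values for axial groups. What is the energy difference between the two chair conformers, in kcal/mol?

Chair I (isopropyl axial, bromo equatorial, iodo axial): E = 2.61 kcal/mol.
Chair II (isopropyl equatorial, bromo axial, iodo equatorial): E = 0.53 kcal/mol.
ΔE = 2.61 − 0.53 = 2.08 kcal/mol; chair II is more stable.

2.08 kcal/mol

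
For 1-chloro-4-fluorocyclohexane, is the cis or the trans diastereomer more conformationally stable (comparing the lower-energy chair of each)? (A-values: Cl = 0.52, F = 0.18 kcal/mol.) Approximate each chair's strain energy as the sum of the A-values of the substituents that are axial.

At 1,4 positions (parity opposite): cis → (a,e or e,a); trans → (e,e or a,a).
Best chair for cis: E = 0.18 kcal/mol; best chair for trans: E = 0.00 kcal/mol.
The trans isomer is lower by 0.18 kcal/mol.

trans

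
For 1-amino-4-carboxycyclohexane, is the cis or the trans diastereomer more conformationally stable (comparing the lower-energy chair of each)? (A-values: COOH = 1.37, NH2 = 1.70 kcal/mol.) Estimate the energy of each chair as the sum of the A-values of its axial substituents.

trans

At 1,4 positions (parity opposite): cis → (a,e or e,a); trans → (e,e or a,a).
Best chair for cis: E = 1.37 kcal/mol; best chair for trans: E = 0.00 kcal/mol.
The trans isomer is lower by 1.37 kcal/mol.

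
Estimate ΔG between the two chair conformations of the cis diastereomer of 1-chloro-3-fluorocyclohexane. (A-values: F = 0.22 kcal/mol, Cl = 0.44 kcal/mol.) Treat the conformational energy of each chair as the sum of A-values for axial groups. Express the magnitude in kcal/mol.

C1 and C3 have the same parity, so for the cis isomer the two substituents are e,e in one chair and a,a in the other.
Chair I (fluoro axial, chloro axial): E = 0.66 kcal/mol.
Chair II (fluoro equatorial, chloro equatorial): E = 0.00 kcal/mol.
ΔE = 0.66 − 0.00 = 0.66 kcal/mol; chair II is more stable.

0.66 kcal/mol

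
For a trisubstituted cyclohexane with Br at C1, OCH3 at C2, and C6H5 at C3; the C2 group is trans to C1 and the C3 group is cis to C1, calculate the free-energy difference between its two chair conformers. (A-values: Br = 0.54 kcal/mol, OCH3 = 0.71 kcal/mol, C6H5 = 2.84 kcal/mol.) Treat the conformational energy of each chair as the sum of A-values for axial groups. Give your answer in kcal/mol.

Chair I (bromo axial, methoxy axial, phenyl axial): E = 4.09 kcal/mol.
Chair II (bromo equatorial, methoxy equatorial, phenyl equatorial): E = 0.00 kcal/mol.
ΔE = 4.09 − 0.00 = 4.09 kcal/mol; chair II is more stable.

4.09 kcal/mol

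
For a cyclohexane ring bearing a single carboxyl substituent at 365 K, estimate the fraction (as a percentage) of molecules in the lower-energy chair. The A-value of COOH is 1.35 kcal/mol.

One chair has the carboxyl group axial (E = 1.35 kcal/mol) and the other has it equatorial (E = 0).
ΔG = 1.35 kcal/mol between the two chairs.
K = exp(ΔG/RT) with R = 1.987×10⁻³ kcal mol⁻¹ K⁻¹ and T = 365 K gives K ≈ 6.43.
Fraction in the lower-energy chair = K/(K+1) = 86.5%.

86.5%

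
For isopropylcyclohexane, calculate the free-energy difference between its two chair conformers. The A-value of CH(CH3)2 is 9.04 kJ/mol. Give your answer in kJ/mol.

9.04 kJ/mol

A monosubstituted cyclohexane has one chair with the isopropyl group axial (E = A = 9.04 kJ/mol) and one with it equatorial (E = 0).
ΔE = 9.04 − 0 = 9.04 kJ/mol.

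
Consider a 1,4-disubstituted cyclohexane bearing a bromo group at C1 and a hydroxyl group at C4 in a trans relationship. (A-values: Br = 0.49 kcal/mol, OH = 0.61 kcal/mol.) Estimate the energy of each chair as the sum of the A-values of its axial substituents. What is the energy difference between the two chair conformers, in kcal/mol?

1.10 kcal/mol

C1 and C4 have opposite parity, so for the trans isomer the two substituents are e,e in one chair and a,a in the other.
Chair I (bromo axial, hydroxyl axial): E = 1.10 kcal/mol.
Chair II (bromo equatorial, hydroxyl equatorial): E = 0.00 kcal/mol.
ΔE = 1.10 − 0.00 = 1.10 kcal/mol; chair II is more stable.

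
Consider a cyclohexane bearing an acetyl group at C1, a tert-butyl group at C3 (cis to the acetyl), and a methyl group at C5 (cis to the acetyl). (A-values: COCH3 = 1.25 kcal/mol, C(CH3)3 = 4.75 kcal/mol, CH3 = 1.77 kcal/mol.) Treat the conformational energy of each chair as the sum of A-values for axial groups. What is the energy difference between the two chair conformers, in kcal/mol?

7.77 kcal/mol

Chair I (acetyl axial, tert-butyl axial, methyl axial): E = 7.77 kcal/mol.
Chair II (acetyl equatorial, tert-butyl equatorial, methyl equatorial): E = 0.00 kcal/mol.
ΔE = 7.77 − 0.00 = 7.77 kcal/mol; chair II is more stable.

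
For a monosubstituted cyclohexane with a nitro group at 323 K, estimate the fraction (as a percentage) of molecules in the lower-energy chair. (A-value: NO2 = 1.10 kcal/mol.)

One chair has the nitro group axial (E = 1.10 kcal/mol) and the other has it equatorial (E = 0).
ΔG = 1.10 kcal/mol between the two chairs.
K = exp(ΔG/RT) with R = 1.987×10⁻³ kcal mol⁻¹ K⁻¹ and T = 323 K gives K ≈ 5.55.
Fraction in the lower-energy chair = K/(K+1) = 84.7%.

84.7%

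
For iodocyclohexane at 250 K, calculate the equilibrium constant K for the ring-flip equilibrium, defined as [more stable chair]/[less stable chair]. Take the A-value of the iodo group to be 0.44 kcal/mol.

K ≈ 2.42

One chair has the iodo group axial (E = 0.44 kcal/mol) and the other has it equatorial (E = 0).
ΔG = 0.44 kcal/mol between the two chairs.
K = exp(ΔG/RT) with R = 1.987×10⁻³ kcal mol⁻¹ K⁻¹ and T = 250 K gives K ≈ 2.42.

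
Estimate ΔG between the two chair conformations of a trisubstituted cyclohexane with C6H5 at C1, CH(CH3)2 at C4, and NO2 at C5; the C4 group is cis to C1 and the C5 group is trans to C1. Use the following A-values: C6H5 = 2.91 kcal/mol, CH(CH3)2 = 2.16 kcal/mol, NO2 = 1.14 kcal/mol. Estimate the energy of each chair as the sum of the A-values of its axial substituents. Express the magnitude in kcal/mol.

0.39 kcal/mol

Chair I (phenyl axial, isopropyl equatorial, nitro equatorial): E = 2.91 kcal/mol.
Chair II (phenyl equatorial, isopropyl axial, nitro axial): E = 3.30 kcal/mol.
ΔE = 3.30 − 2.91 = 0.39 kcal/mol; chair I is more stable.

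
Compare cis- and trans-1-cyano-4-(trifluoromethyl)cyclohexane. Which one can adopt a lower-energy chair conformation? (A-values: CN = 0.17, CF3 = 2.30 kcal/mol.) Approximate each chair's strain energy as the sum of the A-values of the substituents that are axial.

trans

At 1,4 positions (parity opposite): cis → (a,e or e,a); trans → (e,e or a,a).
Best chair for cis: E = 0.17 kcal/mol; best chair for trans: E = 0.00 kcal/mol.
The trans isomer is lower by 0.17 kcal/mol.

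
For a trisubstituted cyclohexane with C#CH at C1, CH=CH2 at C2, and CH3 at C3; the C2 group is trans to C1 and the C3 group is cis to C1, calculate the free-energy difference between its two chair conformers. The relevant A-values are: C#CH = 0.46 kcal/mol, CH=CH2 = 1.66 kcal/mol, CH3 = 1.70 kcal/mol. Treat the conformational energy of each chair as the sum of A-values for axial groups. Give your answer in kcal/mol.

Chair I (ethynyl axial, vinyl axial, methyl axial): E = 3.82 kcal/mol.
Chair II (ethynyl equatorial, vinyl equatorial, methyl equatorial): E = 0.00 kcal/mol.
ΔE = 3.82 − 0.00 = 3.82 kcal/mol; chair II is more stable.

3.82 kcal/mol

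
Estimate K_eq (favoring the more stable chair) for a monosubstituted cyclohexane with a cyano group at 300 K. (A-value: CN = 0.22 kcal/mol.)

K ≈ 1.45

One chair has the cyano group axial (E = 0.22 kcal/mol) and the other has it equatorial (E = 0).
ΔG = 0.22 kcal/mol between the two chairs.
K = exp(ΔG/RT) with R = 1.987×10⁻³ kcal mol⁻¹ K⁻¹ and T = 300 K gives K ≈ 1.45.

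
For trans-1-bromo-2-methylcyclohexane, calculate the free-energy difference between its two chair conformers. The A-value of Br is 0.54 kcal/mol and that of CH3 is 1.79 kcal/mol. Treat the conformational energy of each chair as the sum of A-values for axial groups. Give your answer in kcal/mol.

C1 and C2 have opposite parity, so for the trans isomer the two substituents are e,e in one chair and a,a in the other.
Chair I (bromo axial, methyl axial): E = 2.33 kcal/mol.
Chair II (bromo equatorial, methyl equatorial): E = 0.00 kcal/mol.
ΔE = 2.33 − 0.00 = 2.33 kcal/mol; chair II is more stable.

2.33 kcal/mol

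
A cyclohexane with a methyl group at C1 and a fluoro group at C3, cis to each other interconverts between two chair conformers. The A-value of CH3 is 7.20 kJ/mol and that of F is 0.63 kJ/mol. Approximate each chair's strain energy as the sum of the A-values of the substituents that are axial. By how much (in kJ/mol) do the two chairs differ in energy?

7.83 kJ/mol

C1 and C3 have the same parity, so for the cis isomer the two substituents are e,e in one chair and a,a in the other.
Chair I (methyl axial, fluoro axial): E = 7.83 kJ/mol.
Chair II (methyl equatorial, fluoro equatorial): E = 0.00 kJ/mol.
ΔE = 7.83 − 0.00 = 7.83 kJ/mol; chair II is more stable.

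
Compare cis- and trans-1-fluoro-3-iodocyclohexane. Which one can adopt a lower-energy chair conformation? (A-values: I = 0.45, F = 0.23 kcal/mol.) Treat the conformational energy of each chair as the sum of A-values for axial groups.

cis

At 1,3 positions (parity same): cis → (e,e or a,a); trans → (a,e or e,a).
Best chair for cis: E = 0.00 kcal/mol; best chair for trans: E = 0.23 kcal/mol.
The cis isomer is lower by 0.23 kcal/mol.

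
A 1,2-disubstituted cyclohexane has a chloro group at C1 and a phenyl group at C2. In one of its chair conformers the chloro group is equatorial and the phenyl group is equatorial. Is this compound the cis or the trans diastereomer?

trans

C1 and C2 have opposite parity, so their axial bonds point in opposite directions.
With opposite-parity carbons, two substituents on the same face are one axial and one equatorial; opposite faces give both axial or both equatorial.
Here the groups are equatorial/equatorial → opposite face → trans.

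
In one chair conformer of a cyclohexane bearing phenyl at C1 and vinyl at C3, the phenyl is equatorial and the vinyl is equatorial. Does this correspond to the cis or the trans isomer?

C1 and C3 have the same parity, so their axial bonds point in the same direction.
With same-parity carbons, two substituents on the same face are both axial or both equatorial; opposite faces give one of each.
Here the groups are equatorial/equatorial → same face → cis.

cis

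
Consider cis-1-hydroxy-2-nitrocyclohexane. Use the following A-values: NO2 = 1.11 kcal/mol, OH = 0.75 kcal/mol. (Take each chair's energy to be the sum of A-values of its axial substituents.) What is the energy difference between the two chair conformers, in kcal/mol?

C1 and C2 have opposite parity, so for the cis isomer the two substituents are one axial and one equatorial in each chair.
Chair I (nitro axial, hydroxyl equatorial): E = 1.11 kcal/mol.
Chair II (nitro equatorial, hydroxyl axial): E = 0.75 kcal/mol.
ΔE = 1.11 − 0.75 = 0.36 kcal/mol; chair II is more stable.

0.36 kcal/mol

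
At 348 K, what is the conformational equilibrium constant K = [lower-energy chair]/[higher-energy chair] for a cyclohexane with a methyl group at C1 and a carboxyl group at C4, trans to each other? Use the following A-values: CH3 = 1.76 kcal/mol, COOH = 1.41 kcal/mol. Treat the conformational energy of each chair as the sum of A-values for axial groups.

K ≈ 97.9

C1 and C4 have opposite parity, so for the trans isomer the two substituents are e,e in one chair and a,a in the other.
Chair I (methyl axial, carboxyl axial): E = 3.17 kcal/mol; chair II (methyl equatorial, carboxyl equatorial): E = 0.00 kcal/mol.
ΔG = 3.17 kcal/mol between the two chairs.
K = exp(ΔG/RT) with R = 1.987×10⁻³ kcal mol⁻¹ K⁻¹ and T = 348 K gives K ≈ 97.9.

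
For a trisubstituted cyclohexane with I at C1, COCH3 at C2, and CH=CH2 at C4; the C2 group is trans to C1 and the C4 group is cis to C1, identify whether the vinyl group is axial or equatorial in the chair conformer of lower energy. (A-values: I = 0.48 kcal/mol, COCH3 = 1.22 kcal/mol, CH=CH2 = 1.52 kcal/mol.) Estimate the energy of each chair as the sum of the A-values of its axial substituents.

Chair I (iodo axial, acetyl axial, vinyl equatorial): E = 1.70 kcal/mol.
Chair II (iodo equatorial, acetyl equatorial, vinyl axial): E = 1.52 kcal/mol.
Chair II is the more stable (lower-energy) conformer, and in that chair the vinyl group is axial.

axial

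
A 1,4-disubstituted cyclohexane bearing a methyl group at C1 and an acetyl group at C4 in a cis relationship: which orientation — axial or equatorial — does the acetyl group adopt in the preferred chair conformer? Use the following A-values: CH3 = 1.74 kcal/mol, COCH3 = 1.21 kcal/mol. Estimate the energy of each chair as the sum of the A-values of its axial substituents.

axial

C1 and C4 have opposite parity, so for the cis isomer the two substituents are one axial and one equatorial in each chair.
Chair I (methyl axial, acetyl equatorial): E = 1.74 kcal/mol.
Chair II (methyl equatorial, acetyl axial): E = 1.21 kcal/mol.
Chair II is the more stable (lower-energy) conformer, and in that chair the acetyl group is axial.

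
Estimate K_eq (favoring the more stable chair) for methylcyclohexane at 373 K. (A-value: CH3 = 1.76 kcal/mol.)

K ≈ 10.7

One chair has the methyl group axial (E = 1.76 kcal/mol) and the other has it equatorial (E = 0).
ΔG = 1.76 kcal/mol between the two chairs.
K = exp(ΔG/RT) with R = 1.987×10⁻³ kcal mol⁻¹ K⁻¹ and T = 373 K gives K ≈ 10.7.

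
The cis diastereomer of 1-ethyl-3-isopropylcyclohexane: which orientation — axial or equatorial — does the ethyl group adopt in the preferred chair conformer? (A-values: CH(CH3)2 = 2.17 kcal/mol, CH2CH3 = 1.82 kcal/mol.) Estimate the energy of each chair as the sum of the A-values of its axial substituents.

C1 and C3 have the same parity, so for the cis isomer the two substituents are e,e in one chair and a,a in the other.
Chair I (isopropyl axial, ethyl axial): E = 3.99 kcal/mol.
Chair II (isopropyl equatorial, ethyl equatorial): E = 0.00 kcal/mol.
Chair II is the more stable (lower-energy) conformer, and in that chair the ethyl group is equatorial.

equatorial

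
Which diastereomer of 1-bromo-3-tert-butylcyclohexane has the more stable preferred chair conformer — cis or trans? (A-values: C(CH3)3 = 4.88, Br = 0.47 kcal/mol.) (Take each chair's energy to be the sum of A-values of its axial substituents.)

cis

At 1,3 positions (parity same): cis → (e,e or a,a); trans → (a,e or e,a).
Best chair for cis: E = 0.00 kcal/mol; best chair for trans: E = 0.47 kcal/mol.
The cis isomer is lower by 0.47 kcal/mol.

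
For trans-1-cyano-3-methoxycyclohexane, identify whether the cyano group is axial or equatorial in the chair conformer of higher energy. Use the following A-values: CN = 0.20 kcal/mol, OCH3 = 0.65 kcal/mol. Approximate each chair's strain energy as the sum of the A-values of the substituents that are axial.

equatorial

C1 and C3 have the same parity, so for the trans isomer the two substituents are one axial and one equatorial in each chair.
Chair I (cyano axial, methoxy equatorial): E = 0.20 kcal/mol.
Chair II (cyano equatorial, methoxy axial): E = 0.65 kcal/mol.
Chair II is the less stable (higher-energy) conformer, and in that chair the cyano group is equatorial.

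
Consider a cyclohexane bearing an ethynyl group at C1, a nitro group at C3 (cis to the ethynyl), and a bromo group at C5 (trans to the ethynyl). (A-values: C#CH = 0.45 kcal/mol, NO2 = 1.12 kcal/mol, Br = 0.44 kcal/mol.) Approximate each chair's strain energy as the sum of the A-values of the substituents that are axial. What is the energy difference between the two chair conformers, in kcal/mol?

Chair I (ethynyl axial, nitro axial, bromo equatorial): E = 1.57 kcal/mol.
Chair II (ethynyl equatorial, nitro equatorial, bromo axial): E = 0.44 kcal/mol.
ΔE = 1.57 − 0.44 = 1.13 kcal/mol; chair II is more stable.

1.13 kcal/mol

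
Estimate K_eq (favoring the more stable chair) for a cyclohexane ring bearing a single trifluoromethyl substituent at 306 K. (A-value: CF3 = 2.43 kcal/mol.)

One chair has the trifluoromethyl group axial (E = 2.43 kcal/mol) and the other has it equatorial (E = 0).
ΔG = 2.43 kcal/mol between the two chairs.
K = exp(ΔG/RT) with R = 1.987×10⁻³ kcal mol⁻¹ K⁻¹ and T = 306 K gives K ≈ 54.4.

K ≈ 54.4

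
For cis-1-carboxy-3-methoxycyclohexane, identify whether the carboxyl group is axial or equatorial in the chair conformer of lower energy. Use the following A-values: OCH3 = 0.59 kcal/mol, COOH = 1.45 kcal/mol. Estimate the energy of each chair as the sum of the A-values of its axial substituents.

C1 and C3 have the same parity, so for the cis isomer the two substituents are e,e in one chair and a,a in the other.
Chair I (methoxy axial, carboxyl axial): E = 2.04 kcal/mol.
Chair II (methoxy equatorial, carboxyl equatorial): E = 0.00 kcal/mol.
Chair II is the more stable (lower-energy) conformer, and in that chair the carboxyl group is equatorial.

equatorial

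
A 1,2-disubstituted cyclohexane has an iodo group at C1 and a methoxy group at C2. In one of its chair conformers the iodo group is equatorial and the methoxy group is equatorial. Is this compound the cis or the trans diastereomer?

C1 and C2 have opposite parity, so their axial bonds point in opposite directions.
With opposite-parity carbons, two substituents on the same face are one axial and one equatorial; opposite faces give both axial or both equatorial.
Here the groups are equatorial/equatorial → opposite face → trans.

trans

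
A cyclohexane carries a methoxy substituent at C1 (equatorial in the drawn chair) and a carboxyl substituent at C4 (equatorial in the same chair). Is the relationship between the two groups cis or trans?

trans

C1 and C4 have opposite parity, so their axial bonds point in opposite directions.
With opposite-parity carbons, two substituents on the same face are one axial and one equatorial; opposite faces give both axial or both equatorial.
Here the groups are equatorial/equatorial → opposite face → trans.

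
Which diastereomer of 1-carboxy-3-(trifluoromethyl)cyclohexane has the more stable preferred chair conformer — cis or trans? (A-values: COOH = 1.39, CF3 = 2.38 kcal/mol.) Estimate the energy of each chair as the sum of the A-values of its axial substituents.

At 1,3 positions (parity same): cis → (e,e or a,a); trans → (a,e or e,a).
Best chair for cis: E = 0.00 kcal/mol; best chair for trans: E = 1.39 kcal/mol.
The cis isomer is lower by 1.39 kcal/mol.

cis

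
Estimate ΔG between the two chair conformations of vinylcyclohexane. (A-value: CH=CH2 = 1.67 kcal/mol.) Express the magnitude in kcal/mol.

1.67 kcal/mol

A monosubstituted cyclohexane has one chair with the vinyl group axial (E = A = 1.67 kcal/mol) and one with it equatorial (E = 0).
ΔE = 1.67 − 0 = 1.67 kcal/mol.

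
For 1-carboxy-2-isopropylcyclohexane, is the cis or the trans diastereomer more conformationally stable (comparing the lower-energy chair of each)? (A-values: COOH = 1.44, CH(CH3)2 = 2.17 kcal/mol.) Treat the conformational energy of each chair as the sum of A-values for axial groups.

At 1,2 positions (parity opposite): cis → (a,e or e,a); trans → (e,e or a,a).
Best chair for cis: E = 1.44 kcal/mol; best chair for trans: E = 0.00 kcal/mol.
The trans isomer is lower by 1.44 kcal/mol.

trans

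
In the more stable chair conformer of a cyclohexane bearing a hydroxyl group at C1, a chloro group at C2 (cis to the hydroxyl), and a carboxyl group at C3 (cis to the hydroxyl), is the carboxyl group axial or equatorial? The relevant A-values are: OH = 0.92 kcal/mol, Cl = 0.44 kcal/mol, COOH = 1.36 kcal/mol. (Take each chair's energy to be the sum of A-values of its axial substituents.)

equatorial

Chair I (hydroxyl axial, chloro equatorial, carboxyl axial): E = 2.28 kcal/mol.
Chair II (hydroxyl equatorial, chloro axial, carboxyl equatorial): E = 0.44 kcal/mol.
Chair II is the more stable (lower-energy) conformer, and in that chair the carboxyl group is equatorial.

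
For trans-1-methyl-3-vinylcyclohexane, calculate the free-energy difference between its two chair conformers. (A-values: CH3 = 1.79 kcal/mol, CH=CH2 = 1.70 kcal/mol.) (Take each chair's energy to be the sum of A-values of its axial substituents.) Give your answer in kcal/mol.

0.09 kcal/mol

C1 and C3 have the same parity, so for the trans isomer the two substituents are one axial and one equatorial in each chair.
Chair I (methyl axial, vinyl equatorial): E = 1.79 kcal/mol.
Chair II (methyl equatorial, vinyl axial): E = 1.70 kcal/mol.
ΔE = 1.79 − 1.70 = 0.09 kcal/mol; chair II is more stable.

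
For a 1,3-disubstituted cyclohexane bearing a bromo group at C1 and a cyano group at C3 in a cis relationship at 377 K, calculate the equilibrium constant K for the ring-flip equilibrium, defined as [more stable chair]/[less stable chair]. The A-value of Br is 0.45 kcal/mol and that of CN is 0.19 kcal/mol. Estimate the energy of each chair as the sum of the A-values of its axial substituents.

K ≈ 2.35

C1 and C3 have the same parity, so for the cis isomer the two substituents are e,e in one chair and a,a in the other.
Chair I (bromo axial, cyano axial): E = 0.64 kcal/mol; chair II (bromo equatorial, cyano equatorial): E = 0.00 kcal/mol.
ΔG = 0.64 kcal/mol between the two chairs.
K = exp(ΔG/RT) with R = 1.987×10⁻³ kcal mol⁻¹ K⁻¹ and T = 377 K gives K ≈ 2.35.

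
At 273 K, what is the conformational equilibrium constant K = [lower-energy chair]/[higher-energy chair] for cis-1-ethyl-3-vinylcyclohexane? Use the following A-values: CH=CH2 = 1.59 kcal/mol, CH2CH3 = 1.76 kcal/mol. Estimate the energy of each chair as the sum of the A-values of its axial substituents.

K ≈ 481

C1 and C3 have the same parity, so for the cis isomer the two substituents are e,e in one chair and a,a in the other.
Chair I (vinyl axial, ethyl axial): E = 3.35 kcal/mol; chair II (vinyl equatorial, ethyl equatorial): E = 0.00 kcal/mol.
ΔG = 3.35 kcal/mol between the two chairs.
K = exp(ΔG/RT) with R = 1.987×10⁻³ kcal mol⁻¹ K⁻¹ and T = 273 K gives K ≈ 481.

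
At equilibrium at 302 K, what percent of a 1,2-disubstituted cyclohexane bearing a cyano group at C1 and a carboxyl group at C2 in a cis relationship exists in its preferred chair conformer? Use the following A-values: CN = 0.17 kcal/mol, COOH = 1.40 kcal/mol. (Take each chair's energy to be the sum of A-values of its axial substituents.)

C1 and C2 have opposite parity, so for the cis isomer the two substituents are one axial and one equatorial in each chair.
Chair I (cyano axial, carboxyl equatorial): E = 0.17 kcal/mol; chair II (cyano equatorial, carboxyl axial): E = 1.40 kcal/mol.
ΔG = 1.23 kcal/mol between the two chairs.
K = exp(ΔG/RT) with R = 1.987×10⁻³ kcal mol⁻¹ K⁻¹ and T = 302 K gives K ≈ 7.77.
Fraction in the lower-energy chair = K/(K+1) = 88.6%.

88.6%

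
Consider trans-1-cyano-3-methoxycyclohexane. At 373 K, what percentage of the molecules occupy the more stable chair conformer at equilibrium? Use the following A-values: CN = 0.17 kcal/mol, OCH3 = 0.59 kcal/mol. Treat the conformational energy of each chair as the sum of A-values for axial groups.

C1 and C3 have the same parity, so for the trans isomer the two substituents are one axial and one equatorial in each chair.
Chair I (cyano axial, methoxy equatorial): E = 0.17 kcal/mol; chair II (cyano equatorial, methoxy axial): E = 0.59 kcal/mol.
ΔG = 0.42 kcal/mol between the two chairs.
K = exp(ΔG/RT) with R = 1.987×10⁻³ kcal mol⁻¹ K⁻¹ and T = 373 K gives K ≈ 1.76.
Fraction in the lower-energy chair = K/(K+1) = 63.8%.

63.8%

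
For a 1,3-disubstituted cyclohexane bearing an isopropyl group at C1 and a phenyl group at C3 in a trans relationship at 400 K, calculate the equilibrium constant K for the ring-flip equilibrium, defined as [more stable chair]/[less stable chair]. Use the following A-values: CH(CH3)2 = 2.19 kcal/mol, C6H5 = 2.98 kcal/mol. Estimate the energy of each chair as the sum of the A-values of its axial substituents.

K ≈ 2.70

C1 and C3 have the same parity, so for the trans isomer the two substituents are one axial and one equatorial in each chair.
Chair I (isopropyl axial, phenyl equatorial): E = 2.19 kcal/mol; chair II (isopropyl equatorial, phenyl axial): E = 2.98 kcal/mol.
ΔG = 0.79 kcal/mol between the two chairs.
K = exp(ΔG/RT) with R = 1.987×10⁻³ kcal mol⁻¹ K⁻¹ and T = 400 K gives K ≈ 2.7.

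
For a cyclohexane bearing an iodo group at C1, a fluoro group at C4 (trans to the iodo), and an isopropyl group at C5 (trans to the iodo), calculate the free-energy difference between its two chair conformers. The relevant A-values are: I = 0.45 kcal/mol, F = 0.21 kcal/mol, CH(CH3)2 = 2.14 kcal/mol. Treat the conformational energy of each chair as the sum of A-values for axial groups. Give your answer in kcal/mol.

Chair I (iodo axial, fluoro axial, isopropyl equatorial): E = 0.66 kcal/mol.
Chair II (iodo equatorial, fluoro equatorial, isopropyl axial): E = 2.14 kcal/mol.
ΔE = 2.14 − 0.66 = 1.48 kcal/mol; chair I is more stable.

1.48 kcal/mol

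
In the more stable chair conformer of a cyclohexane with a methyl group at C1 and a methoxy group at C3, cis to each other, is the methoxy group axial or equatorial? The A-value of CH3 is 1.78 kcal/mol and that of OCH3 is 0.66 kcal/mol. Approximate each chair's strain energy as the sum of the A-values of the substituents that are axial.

C1 and C3 have the same parity, so for the cis isomer the two substituents are e,e in one chair and a,a in the other.
Chair I (methyl axial, methoxy axial): E = 2.44 kcal/mol.
Chair II (methyl equatorial, methoxy equatorial): E = 0.00 kcal/mol.
Chair II is the more stable (lower-energy) conformer, and in that chair the methoxy group is equatorial.

equatorial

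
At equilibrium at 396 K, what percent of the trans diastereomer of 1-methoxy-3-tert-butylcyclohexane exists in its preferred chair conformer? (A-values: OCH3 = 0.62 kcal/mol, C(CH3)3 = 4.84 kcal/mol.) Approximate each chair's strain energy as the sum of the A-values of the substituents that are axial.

99.5%

C1 and C3 have the same parity, so for the trans isomer the two substituents are one axial and one equatorial in each chair.
Chair I (methoxy axial, tert-butyl equatorial): E = 0.62 kcal/mol; chair II (methoxy equatorial, tert-butyl axial): E = 4.84 kcal/mol.
ΔG = 4.22 kcal/mol between the two chairs.
K = exp(ΔG/RT) with R = 1.987×10⁻³ kcal mol⁻¹ K⁻¹ and T = 396 K gives K ≈ 213.
Fraction in the lower-energy chair = K/(K+1) = 99.5%.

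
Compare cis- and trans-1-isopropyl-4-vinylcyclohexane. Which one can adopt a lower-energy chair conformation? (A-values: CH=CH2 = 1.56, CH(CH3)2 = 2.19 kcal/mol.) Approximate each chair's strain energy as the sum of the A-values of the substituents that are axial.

trans

At 1,4 positions (parity opposite): cis → (a,e or e,a); trans → (e,e or a,a).
Best chair for cis: E = 1.56 kcal/mol; best chair for trans: E = 0.00 kcal/mol.
The trans isomer is lower by 1.56 kcal/mol.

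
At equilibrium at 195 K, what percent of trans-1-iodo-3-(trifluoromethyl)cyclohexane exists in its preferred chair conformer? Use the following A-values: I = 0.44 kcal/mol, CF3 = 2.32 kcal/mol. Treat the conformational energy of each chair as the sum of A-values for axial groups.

99.2%

C1 and C3 have the same parity, so for the trans isomer the two substituents are one axial and one equatorial in each chair.
Chair I (iodo axial, trifluoromethyl equatorial): E = 0.44 kcal/mol; chair II (iodo equatorial, trifluoromethyl axial): E = 2.32 kcal/mol.
ΔG = 1.88 kcal/mol between the two chairs.
K = exp(ΔG/RT) with R = 1.987×10⁻³ kcal mol⁻¹ K⁻¹ and T = 195 K gives K ≈ 128.
Fraction in the lower-energy chair = K/(K+1) = 99.2%.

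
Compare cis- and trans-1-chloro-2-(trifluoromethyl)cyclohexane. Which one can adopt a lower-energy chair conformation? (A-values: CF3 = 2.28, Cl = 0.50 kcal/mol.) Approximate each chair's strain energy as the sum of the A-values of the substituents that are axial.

At 1,2 positions (parity opposite): cis → (a,e or e,a); trans → (e,e or a,a).
Best chair for cis: E = 0.50 kcal/mol; best chair for trans: E = 0.00 kcal/mol.
The trans isomer is lower by 0.50 kcal/mol.

trans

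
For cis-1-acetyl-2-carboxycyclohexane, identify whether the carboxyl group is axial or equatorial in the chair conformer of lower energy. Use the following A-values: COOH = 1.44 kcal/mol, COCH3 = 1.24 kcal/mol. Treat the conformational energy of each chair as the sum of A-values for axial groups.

equatorial

C1 and C2 have opposite parity, so for the cis isomer the two substituents are one axial and one equatorial in each chair.
Chair I (carboxyl axial, acetyl equatorial): E = 1.44 kcal/mol.
Chair II (carboxyl equatorial, acetyl axial): E = 1.24 kcal/mol.
Chair II is the more stable (lower-energy) conformer, and in that chair the carboxyl group is equatorial.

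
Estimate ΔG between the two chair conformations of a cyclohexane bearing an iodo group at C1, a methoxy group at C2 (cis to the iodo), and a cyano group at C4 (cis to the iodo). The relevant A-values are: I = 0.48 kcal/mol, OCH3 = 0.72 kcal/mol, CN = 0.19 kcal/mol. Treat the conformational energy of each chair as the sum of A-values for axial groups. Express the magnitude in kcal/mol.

Chair I (iodo axial, methoxy equatorial, cyano equatorial): E = 0.48 kcal/mol.
Chair II (iodo equatorial, methoxy axial, cyano axial): E = 0.91 kcal/mol.
ΔE = 0.91 − 0.48 = 0.43 kcal/mol; chair I is more stable.

0.43 kcal/mol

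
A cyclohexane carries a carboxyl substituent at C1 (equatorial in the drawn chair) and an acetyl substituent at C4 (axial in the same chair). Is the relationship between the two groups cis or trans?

C1 and C4 have opposite parity, so their axial bonds point in opposite directions.
With opposite-parity carbons, two substituents on the same face are one axial and one equatorial; opposite faces give both axial or both equatorial.
Here the groups are equatorial/axial → same face → cis.

cis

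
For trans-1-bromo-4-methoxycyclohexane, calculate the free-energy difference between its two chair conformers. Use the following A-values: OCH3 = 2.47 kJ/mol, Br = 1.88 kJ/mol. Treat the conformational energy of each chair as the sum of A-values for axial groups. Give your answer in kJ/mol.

4.35 kJ/mol

C1 and C4 have opposite parity, so for the trans isomer the two substituents are e,e in one chair and a,a in the other.
Chair I (methoxy axial, bromo axial): E = 4.35 kJ/mol.
Chair II (methoxy equatorial, bromo equatorial): E = 0.00 kJ/mol.
ΔE = 4.35 − 0.00 = 4.35 kJ/mol; chair II is more stable.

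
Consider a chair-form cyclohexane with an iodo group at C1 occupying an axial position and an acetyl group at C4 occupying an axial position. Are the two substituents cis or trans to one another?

C1 and C4 have opposite parity, so their axial bonds point in opposite directions.
With opposite-parity carbons, two substituents on the same face are one axial and one equatorial; opposite faces give both axial or both equatorial.
Here the groups are axial/axial → opposite face → trans.

trans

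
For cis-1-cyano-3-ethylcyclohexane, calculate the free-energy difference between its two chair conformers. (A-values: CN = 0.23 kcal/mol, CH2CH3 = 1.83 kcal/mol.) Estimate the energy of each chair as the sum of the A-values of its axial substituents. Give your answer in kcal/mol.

C1 and C3 have the same parity, so for the cis isomer the two substituents are e,e in one chair and a,a in the other.
Chair I (cyano axial, ethyl axial): E = 2.06 kcal/mol.
Chair II (cyano equatorial, ethyl equatorial): E = 0.00 kcal/mol.
ΔE = 2.06 − 0.00 = 2.06 kcal/mol; chair II is more stable.

2.06 kcal/mol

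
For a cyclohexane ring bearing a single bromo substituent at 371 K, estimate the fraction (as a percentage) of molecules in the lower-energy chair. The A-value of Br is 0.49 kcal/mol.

66.0%

One chair has the bromo group axial (E = 0.49 kcal/mol) and the other has it equatorial (E = 0).
ΔG = 0.49 kcal/mol between the two chairs.
K = exp(ΔG/RT) with R = 1.987×10⁻³ kcal mol⁻¹ K⁻¹ and T = 371 K gives K ≈ 1.94.
Fraction in the lower-energy chair = K/(K+1) = 66.0%.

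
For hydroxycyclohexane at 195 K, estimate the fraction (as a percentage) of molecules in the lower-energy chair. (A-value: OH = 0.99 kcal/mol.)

One chair has the hydroxyl group axial (E = 0.99 kcal/mol) and the other has it equatorial (E = 0).
ΔG = 0.99 kcal/mol between the two chairs.
K = exp(ΔG/RT) with R = 1.987×10⁻³ kcal mol⁻¹ K⁻¹ and T = 195 K gives K ≈ 12.9.
Fraction in the lower-energy chair = K/(K+1) = 92.8%.

92.8%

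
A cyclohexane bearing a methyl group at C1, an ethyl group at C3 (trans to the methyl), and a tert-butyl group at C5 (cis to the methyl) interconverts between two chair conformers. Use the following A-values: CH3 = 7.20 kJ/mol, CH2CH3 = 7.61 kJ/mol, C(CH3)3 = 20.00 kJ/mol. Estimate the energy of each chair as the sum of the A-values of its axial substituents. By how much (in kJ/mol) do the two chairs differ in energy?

Chair I (methyl axial, ethyl equatorial, tert-butyl axial): E = 27.20 kJ/mol.
Chair II (methyl equatorial, ethyl axial, tert-butyl equatorial): E = 7.61 kJ/mol.
ΔE = 27.20 − 7.61 = 19.59 kJ/mol; chair II is more stable.

19.59 kJ/mol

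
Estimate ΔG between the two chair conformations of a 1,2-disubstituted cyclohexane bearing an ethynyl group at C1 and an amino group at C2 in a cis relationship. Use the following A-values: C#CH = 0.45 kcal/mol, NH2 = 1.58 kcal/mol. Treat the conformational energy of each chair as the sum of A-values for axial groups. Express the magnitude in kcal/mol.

C1 and C2 have opposite parity, so for the cis isomer the two substituents are one axial and one equatorial in each chair.
Chair I (ethynyl axial, amino equatorial): E = 0.45 kcal/mol.
Chair II (ethynyl equatorial, amino axial): E = 1.58 kcal/mol.
ΔE = 1.58 − 0.45 = 1.13 kcal/mol; chair I is more stable.

1.13 kcal/mol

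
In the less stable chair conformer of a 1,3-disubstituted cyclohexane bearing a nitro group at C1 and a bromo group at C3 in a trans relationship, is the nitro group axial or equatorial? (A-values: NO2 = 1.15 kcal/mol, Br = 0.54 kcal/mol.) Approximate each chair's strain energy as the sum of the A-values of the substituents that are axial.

axial

C1 and C3 have the same parity, so for the trans isomer the two substituents are one axial and one equatorial in each chair.
Chair I (nitro axial, bromo equatorial): E = 1.15 kcal/mol.
Chair II (nitro equatorial, bromo axial): E = 0.54 kcal/mol.
Chair I is the less stable (higher-energy) conformer, and in that chair the nitro group is axial.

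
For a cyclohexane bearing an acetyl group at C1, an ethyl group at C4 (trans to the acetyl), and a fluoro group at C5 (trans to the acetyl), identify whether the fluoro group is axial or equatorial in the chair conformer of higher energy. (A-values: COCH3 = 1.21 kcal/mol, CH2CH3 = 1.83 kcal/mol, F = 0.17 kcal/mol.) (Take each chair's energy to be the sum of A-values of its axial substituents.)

equatorial

Chair I (acetyl axial, ethyl axial, fluoro equatorial): E = 3.04 kcal/mol.
Chair II (acetyl equatorial, ethyl equatorial, fluoro axial): E = 0.17 kcal/mol.
Chair I is the less stable (higher-energy) conformer, and in that chair the fluoro group is equatorial.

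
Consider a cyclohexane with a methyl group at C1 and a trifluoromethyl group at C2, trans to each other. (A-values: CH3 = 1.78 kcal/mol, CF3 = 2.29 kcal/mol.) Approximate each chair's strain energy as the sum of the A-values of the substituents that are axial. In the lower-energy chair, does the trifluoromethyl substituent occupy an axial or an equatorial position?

C1 and C2 have opposite parity, so for the trans isomer the two substituents are e,e in one chair and a,a in the other.
Chair I (methyl axial, trifluoromethyl axial): E = 4.07 kcal/mol.
Chair II (methyl equatorial, trifluoromethyl equatorial): E = 0.00 kcal/mol.
Chair II is the more stable (lower-energy) conformer, and in that chair the trifluoromethyl group is equatorial.

equatorial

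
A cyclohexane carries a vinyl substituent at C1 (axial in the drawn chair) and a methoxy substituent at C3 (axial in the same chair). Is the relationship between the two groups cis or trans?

cis

C1 and C3 have the same parity, so their axial bonds point in the same direction.
With same-parity carbons, two substituents on the same face are both axial or both equatorial; opposite faces give one of each.
Here the groups are axial/axial → same face → cis.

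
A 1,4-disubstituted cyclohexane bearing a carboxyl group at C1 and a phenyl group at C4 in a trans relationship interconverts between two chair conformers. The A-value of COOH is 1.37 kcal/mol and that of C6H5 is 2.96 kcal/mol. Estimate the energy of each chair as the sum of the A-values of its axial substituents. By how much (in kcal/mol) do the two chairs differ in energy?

4.33 kcal/mol

C1 and C4 have opposite parity, so for the trans isomer the two substituents are e,e in one chair and a,a in the other.
Chair I (carboxyl axial, phenyl axial): E = 4.33 kcal/mol.
Chair II (carboxyl equatorial, phenyl equatorial): E = 0.00 kcal/mol.
ΔE = 4.33 − 0.00 = 4.33 kcal/mol; chair II is more stable.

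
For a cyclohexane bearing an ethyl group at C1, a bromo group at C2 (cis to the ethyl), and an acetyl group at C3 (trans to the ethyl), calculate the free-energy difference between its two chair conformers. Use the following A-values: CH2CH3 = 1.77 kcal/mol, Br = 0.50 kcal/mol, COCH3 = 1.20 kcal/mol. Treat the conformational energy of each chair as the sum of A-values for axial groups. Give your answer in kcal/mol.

Chair I (ethyl axial, bromo equatorial, acetyl equatorial): E = 1.77 kcal/mol.
Chair II (ethyl equatorial, bromo axial, acetyl axial): E = 1.70 kcal/mol.
ΔE = 1.77 − 1.70 = 0.07 kcal/mol; chair II is more stable.

0.07 kcal/mol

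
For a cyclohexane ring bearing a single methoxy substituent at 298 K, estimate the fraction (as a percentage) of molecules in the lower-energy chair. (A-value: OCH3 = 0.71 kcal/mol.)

76.8%

One chair has the methoxy group axial (E = 0.71 kcal/mol) and the other has it equatorial (E = 0).
ΔG = 0.71 kcal/mol between the two chairs.
K = exp(ΔG/RT) with R = 1.987×10⁻³ kcal mol⁻¹ K⁻¹ and T = 298 K gives K ≈ 3.32.
Fraction in the lower-energy chair = K/(K+1) = 76.8%.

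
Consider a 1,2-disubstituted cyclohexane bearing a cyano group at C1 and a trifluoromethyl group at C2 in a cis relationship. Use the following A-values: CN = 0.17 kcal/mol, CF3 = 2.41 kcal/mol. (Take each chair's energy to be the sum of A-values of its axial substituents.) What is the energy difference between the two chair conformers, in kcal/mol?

2.24 kcal/mol

C1 and C2 have opposite parity, so for the cis isomer the two substituents are one axial and one equatorial in each chair.
Chair I (cyano axial, trifluoromethyl equatorial): E = 0.17 kcal/mol.
Chair II (cyano equatorial, trifluoromethyl axial): E = 2.41 kcal/mol.
ΔE = 2.41 − 0.17 = 2.24 kcal/mol; chair I is more stable.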